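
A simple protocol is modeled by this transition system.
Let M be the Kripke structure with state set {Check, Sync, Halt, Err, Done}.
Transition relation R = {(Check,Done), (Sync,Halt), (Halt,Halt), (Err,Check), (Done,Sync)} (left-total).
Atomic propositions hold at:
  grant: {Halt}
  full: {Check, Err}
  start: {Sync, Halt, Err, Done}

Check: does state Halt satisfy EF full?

No

EF full: least fixpoint, start Z0 = {Check, Err}, add states with some successor in Z. Already a fixed point.
Sat(EF full) = {Check, Err}
Halt ∉ Sat(EF full) = {Check, Err}, so the formula does not hold at Halt.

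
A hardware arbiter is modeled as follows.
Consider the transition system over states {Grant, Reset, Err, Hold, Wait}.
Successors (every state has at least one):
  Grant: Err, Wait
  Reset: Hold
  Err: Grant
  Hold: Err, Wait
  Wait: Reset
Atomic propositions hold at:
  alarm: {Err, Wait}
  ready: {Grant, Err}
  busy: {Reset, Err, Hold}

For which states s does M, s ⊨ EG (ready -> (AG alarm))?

{Reset, Hold, Wait}

AG alarm: greatest fixpoint, start Z0 = {Err, Wait}, keep only states in Sat with every successor in Z. Z1 = ∅; fixed.
Sat(AG alarm) = ∅
Sat(ready -> (AG alarm)) = {Reset, Hold, Wait}
EG (ready -> (AG alarm)): greatest fixpoint, start Z0 = {Reset, Hold, Wait}, keep only states in Sat with some successor in Z. Already a fixed point.
Sat(EG (ready -> (AG alarm))) = {Reset, Hold, Wait}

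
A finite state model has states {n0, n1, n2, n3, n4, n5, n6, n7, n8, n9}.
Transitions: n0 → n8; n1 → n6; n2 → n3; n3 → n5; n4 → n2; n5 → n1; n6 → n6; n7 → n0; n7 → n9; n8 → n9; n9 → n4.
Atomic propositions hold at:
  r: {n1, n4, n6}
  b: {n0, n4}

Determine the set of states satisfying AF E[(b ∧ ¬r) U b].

Sat(¬r) = {n0, n2, n3, n5, n7, n8, n9}
Sat(b ∧ ¬r) = {n0}
E[(b ∧ ¬r) U b]: least fixpoint, start Z0 = Sat(b) = {n0, n4}, add states in Sat(b ∧ ¬r) with some successor in Z. Already a fixed point.
Sat(E[(b ∧ ¬r) U b]) = {n0, n4}
AF E[(b ∧ ¬r) U b]: least fixpoint, start Z0 = {n0, n4}, add states with every successor in Z. Z1 = {n0, n4, n9}; Z2 = {n0, n4, n7, n8, n9}; fixed.
Sat(AF E[(b ∧ ¬r) U b]) = {n0, n4, n7, n8, n9}

{n0, n4, n7, n8, n9}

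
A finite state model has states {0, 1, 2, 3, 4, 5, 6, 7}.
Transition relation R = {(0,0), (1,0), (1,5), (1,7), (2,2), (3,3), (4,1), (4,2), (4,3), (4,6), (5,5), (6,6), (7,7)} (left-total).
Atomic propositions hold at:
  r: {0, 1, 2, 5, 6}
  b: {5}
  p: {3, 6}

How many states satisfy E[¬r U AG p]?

Sat(¬r) = {3, 4, 7}
AG p: greatest fixpoint, start Z0 = {3, 6}, keep only states in Sat with every successor in Z. Already a fixed point.
Sat(AG p) = {3, 6}
E[¬r U AG p]: least fixpoint, start Z0 = Sat(AG p) = {3, 6}, add states in Sat(¬r) with some successor in Z. Z1 = {3, 4, 6}; fixed.
Sat(E[¬r U AG p]) = {3, 4, 6}
|Sat(E[¬r U AG p])| = |{3, 4, 6}| = 3.

3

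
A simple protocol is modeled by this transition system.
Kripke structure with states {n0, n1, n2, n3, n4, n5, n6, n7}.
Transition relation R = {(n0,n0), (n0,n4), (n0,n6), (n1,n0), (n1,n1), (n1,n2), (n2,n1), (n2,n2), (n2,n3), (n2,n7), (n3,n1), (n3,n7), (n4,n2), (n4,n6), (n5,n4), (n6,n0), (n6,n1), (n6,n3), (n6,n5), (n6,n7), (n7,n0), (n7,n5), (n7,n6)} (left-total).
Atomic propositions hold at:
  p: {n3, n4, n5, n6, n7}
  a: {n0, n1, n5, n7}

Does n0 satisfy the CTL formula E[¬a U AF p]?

Sat(¬a) = {n2, n3, n4, n6}
AF p: least fixpoint, start Z0 = {n3, n4, n5, n6, n7}, add states with every successor in Z. Already a fixed point.
Sat(AF p) = {n3, n4, n5, n6, n7}
E[¬a U AF p]: least fixpoint, start Z0 = Sat(AF p) = {n3, n4, n5, n6, n7}, add states in Sat(¬a) with some successor in Z. Z1 = {n2, n3, n4, n5, n6, n7}; fixed.
Sat(E[¬a U AF p]) = {n2, n3, n4, n5, n6, n7}
n0 ∉ Sat(E[¬a U AF p]) = {n2, n3, n4, n5, n6, n7}, so the formula does not hold at n0.

No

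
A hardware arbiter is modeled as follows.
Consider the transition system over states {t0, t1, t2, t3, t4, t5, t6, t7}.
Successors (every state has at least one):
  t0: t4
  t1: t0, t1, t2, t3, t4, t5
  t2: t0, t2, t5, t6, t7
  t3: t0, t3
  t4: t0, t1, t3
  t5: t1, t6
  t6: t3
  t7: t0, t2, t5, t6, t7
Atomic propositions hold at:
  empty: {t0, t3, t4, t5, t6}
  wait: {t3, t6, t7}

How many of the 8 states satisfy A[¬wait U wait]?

3

Sat(¬wait) = {t0, t1, t2, t4, t5}
A[¬wait U wait]: least fixpoint, start Z0 = Sat(wait) = {t3, t6, t7}, add states in Sat(¬wait) with every successor in Z. Already a fixed point.
Sat(A[¬wait U wait]) = {t3, t6, t7}
|Sat(A[¬wait U wait])| = |{t3, t6, t7}| = 3.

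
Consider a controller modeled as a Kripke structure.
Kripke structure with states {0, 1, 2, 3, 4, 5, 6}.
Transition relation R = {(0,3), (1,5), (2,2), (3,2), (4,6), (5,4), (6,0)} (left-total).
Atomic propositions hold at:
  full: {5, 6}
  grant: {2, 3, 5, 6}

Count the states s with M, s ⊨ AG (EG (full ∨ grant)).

Sat(full ∨ grant) = {2, 3, 5, 6}
EG (full ∨ grant): greatest fixpoint, start Z0 = {2, 3, 5, 6}, keep only states in Sat with some successor in Z. Z1 = {2, 3}; fixed.
Sat(EG (full ∨ grant)) = {2, 3}
AG (EG (full ∨ grant)): greatest fixpoint, start Z0 = {2, 3}, keep only states in Sat with every successor in Z. Already a fixed point.
Sat(AG (EG (full ∨ grant))) = {2, 3}
|Sat(AG (EG (full ∨ grant)))| = |{2, 3}| = 2.

2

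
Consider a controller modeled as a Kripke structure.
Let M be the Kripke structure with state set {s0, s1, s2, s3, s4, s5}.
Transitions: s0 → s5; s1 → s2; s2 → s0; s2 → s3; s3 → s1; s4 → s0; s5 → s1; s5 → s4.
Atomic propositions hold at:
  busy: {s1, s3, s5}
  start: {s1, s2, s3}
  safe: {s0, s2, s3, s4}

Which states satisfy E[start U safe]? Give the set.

E[start U safe]: least fixpoint, start Z0 = Sat(safe) = {s0, s2, s3, s4}, add states in Sat(start) with some successor in Z. Z1 = {s0, s1, s2, s3, s4}; fixed.
Sat(E[start U safe]) = {s0, s1, s2, s3, s4}

{s0, s1, s2, s3, s4}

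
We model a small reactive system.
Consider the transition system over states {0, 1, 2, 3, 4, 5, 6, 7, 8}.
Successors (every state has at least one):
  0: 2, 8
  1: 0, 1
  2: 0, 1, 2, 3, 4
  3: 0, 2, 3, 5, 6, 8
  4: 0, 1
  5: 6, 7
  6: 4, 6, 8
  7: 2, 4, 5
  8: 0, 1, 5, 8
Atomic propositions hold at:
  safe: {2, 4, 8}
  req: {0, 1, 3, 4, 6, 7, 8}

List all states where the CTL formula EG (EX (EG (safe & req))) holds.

{0, 3, 6, 8}

Sat(safe & req) = {4, 8}
EG (safe & req): greatest fixpoint, start Z0 = {4, 8}, keep only states in Sat with some successor in Z. Z1 = {8}; fixed.
Sat(EG (safe & req)) = {8}
Sat(EX (EG (safe & req))) = {s : some successor in {8}} = {0, 3, 6, 8}
EG (EX (EG (safe & req))): greatest fixpoint, start Z0 = {0, 3, 6, 8}, keep only states in Sat with some successor in Z. Already a fixed point.
Sat(EG (EX (EG (safe & req)))) = {0, 3, 6, 8}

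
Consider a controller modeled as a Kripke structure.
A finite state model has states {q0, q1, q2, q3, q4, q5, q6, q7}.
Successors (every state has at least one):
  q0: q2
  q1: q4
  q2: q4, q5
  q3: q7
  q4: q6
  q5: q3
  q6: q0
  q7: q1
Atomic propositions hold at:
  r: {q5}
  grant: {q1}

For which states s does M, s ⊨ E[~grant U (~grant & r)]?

{q0, q2, q4, q5, q6}

Sat(~grant) = {q0, q2, q3, q4, q5, q6, q7}
Sat(~grant & r) = {q5}
E[~grant U (~grant & r)]: least fixpoint, start Z0 = Sat((~grant & r)) = {q5}, add states in Sat(~grant) with some successor in Z. Z1 = {q2, q5}; Z2 = {q0, q2, q5}; Z3 = {q0, q2, q5, q6}; Z4 = {q0, q2, q4, q5, q6}; fixed.
Sat(E[~grant U (~grant & r)]) = {q0, q2, q4, q5, q6}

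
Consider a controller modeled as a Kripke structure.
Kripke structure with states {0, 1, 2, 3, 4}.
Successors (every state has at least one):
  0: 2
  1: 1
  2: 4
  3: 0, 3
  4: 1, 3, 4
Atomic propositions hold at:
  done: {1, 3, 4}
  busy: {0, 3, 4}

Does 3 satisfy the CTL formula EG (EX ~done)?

Sat(~done) = {0, 2}
Sat(EX ~done) = {s : some successor in {0, 2}} = {0, 3}
EG (EX ~done): greatest fixpoint, start Z0 = {0, 3}, keep only states in Sat with some successor in Z. Z1 = {3}; fixed.
Sat(EG (EX ~done)) = {3}
3 ∈ Sat(EG (EX ~done)) = {3}, so the formula holds at 3.

Yes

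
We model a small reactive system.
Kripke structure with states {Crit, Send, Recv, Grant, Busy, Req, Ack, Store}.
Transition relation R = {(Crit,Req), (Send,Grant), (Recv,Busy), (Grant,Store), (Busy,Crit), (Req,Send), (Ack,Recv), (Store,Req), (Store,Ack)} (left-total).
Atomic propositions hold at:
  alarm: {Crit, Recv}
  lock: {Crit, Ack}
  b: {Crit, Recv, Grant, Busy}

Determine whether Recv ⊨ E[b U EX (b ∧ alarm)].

Yes

Sat(b ∧ alarm) = {Crit, Recv}
Sat(EX (b ∧ alarm)) = {s : some successor in {Crit, Recv}} = {Busy, Ack}
E[b U EX (b ∧ alarm)]: least fixpoint, start Z0 = Sat(EX (b ∧ alarm)) = {Busy, Ack}, add states in Sat(b) with some successor in Z. Z1 = {Recv, Busy, Ack}; fixed.
Sat(E[b U EX (b ∧ alarm)]) = {Recv, Busy, Ack}
Recv ∈ Sat(E[b U EX (b ∧ alarm)]) = {Recv, Busy, Ack}, so the formula holds at Recv.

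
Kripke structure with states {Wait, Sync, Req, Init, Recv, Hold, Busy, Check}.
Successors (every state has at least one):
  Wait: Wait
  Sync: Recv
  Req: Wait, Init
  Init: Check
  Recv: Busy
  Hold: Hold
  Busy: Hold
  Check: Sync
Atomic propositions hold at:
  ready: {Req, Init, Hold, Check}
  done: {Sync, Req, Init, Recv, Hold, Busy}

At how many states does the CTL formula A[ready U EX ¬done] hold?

3

Sat(¬done) = {Wait, Check}
Sat(EX ¬done) = {s : some successor in {Wait, Check}} = {Wait, Req, Init}
A[ready U EX ¬done]: least fixpoint, start Z0 = Sat(EX ¬done) = {Wait, Req, Init}, add states in Sat(ready) with every successor in Z. Already a fixed point.
Sat(A[ready U EX ¬done]) = {Wait, Req, Init}
|Sat(A[ready U EX ¬done])| = |{Wait, Req, Init}| = 3.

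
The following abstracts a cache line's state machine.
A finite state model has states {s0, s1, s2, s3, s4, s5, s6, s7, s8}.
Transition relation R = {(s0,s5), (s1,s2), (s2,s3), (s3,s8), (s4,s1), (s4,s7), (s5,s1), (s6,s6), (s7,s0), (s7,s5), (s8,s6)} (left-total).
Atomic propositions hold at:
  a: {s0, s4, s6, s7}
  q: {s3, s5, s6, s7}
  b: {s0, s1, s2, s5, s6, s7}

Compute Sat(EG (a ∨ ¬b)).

{s3, s6, s8}

Sat(¬b) = {s3, s4, s8}
Sat(a ∨ ¬b) = {s0, s3, s4, s6, s7, s8}
EG (a ∨ ¬b): greatest fixpoint, start Z0 = {s0, s3, s4, s6, s7, s8}, keep only states in Sat with some successor in Z. Z1 = {s3, s4, s6, s7, s8}; Z2 = {s3, s4, s6, s8}; Z3 = {s3, s6, s8}; fixed.
Sat(EG (a ∨ ¬b)) = {s3, s6, s8}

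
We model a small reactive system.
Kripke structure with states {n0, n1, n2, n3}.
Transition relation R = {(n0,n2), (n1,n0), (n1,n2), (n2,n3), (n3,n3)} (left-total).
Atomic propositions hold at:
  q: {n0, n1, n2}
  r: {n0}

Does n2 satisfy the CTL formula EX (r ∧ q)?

Sat(r ∧ q) = {n0}
Sat(EX (r ∧ q)) = {s : some successor in {n0}} = {n1}
n2 ∉ Sat(EX (r ∧ q)) = {n1}, so the formula does not hold at n2.

No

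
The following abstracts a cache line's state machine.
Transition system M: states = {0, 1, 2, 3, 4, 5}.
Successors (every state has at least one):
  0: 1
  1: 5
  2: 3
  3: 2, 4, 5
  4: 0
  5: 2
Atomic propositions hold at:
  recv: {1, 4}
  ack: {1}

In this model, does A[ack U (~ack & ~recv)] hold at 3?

Yes

Sat(~ack) = {0, 2, 3, 4, 5}
Sat(~recv) = {0, 2, 3, 5}
Sat(~ack & ~recv) = {0, 2, 3, 5}
A[ack U (~ack & ~recv)]: least fixpoint, start Z0 = Sat((~ack & ~recv)) = {0, 2, 3, 5}, add states in Sat(ack) with every successor in Z. Z1 = {0, 1, 2, 3, 5}; fixed.
Sat(A[ack U (~ack & ~recv)]) = {0, 1, 2, 3, 5}
3 ∈ Sat(A[ack U (~ack & ~recv)]) = {0, 1, 2, 3, 5}, so the formula holds at 3.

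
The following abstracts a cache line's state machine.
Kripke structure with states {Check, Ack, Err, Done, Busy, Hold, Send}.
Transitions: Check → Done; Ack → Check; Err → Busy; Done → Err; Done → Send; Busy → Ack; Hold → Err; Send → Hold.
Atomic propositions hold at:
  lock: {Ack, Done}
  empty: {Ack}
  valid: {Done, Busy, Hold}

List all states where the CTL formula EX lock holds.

Sat(EX lock) = {s : some successor in {Ack, Done}} = {Check, Busy}

{Check, Busy}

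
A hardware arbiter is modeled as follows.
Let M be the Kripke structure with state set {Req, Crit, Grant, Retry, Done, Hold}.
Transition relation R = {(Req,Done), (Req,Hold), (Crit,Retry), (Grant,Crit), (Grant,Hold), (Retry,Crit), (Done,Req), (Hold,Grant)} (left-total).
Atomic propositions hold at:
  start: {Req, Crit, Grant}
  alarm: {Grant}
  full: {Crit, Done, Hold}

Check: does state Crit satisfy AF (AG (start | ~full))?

Yes

Sat(~full) = {Req, Grant, Retry}
Sat(start | ~full) = {Req, Crit, Grant, Retry}
AG (start | ~full): greatest fixpoint, start Z0 = {Req, Crit, Grant, Retry}, keep only states in Sat with every successor in Z. Z1 = {Crit, Retry}; fixed.
Sat(AG (start | ~full)) = {Crit, Retry}
AF (AG (start | ~full)): least fixpoint, start Z0 = {Crit, Retry}, add states with every successor in Z. Already a fixed point.
Sat(AF (AG (start | ~full))) = {Crit, Retry}
Crit ∈ Sat(AF (AG (start | ~full))) = {Crit, Retry}, so the formula holds at Crit.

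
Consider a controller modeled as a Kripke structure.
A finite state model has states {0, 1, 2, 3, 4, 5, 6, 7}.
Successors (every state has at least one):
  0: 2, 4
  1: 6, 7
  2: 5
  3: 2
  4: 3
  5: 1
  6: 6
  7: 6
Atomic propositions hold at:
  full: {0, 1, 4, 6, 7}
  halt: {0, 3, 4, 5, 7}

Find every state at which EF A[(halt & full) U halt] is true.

Sat(halt & full) = {0, 4, 7}
A[(halt & full) U halt]: least fixpoint, start Z0 = Sat(halt) = {0, 3, 4, 5, 7}, add states in Sat(halt & full) with every successor in Z. Already a fixed point.
Sat(A[(halt & full) U halt]) = {0, 3, 4, 5, 7}
EF A[(halt & full) U halt]: least fixpoint, start Z0 = {0, 3, 4, 5, 7}, add states with some successor in Z. Z1 = {0, 1, 2, 3, 4, 5, 7}; fixed.
Sat(EF A[(halt & full) U halt]) = {0, 1, 2, 3, 4, 5, 7}

{0, 1, 2, 3, 4, 5, 7}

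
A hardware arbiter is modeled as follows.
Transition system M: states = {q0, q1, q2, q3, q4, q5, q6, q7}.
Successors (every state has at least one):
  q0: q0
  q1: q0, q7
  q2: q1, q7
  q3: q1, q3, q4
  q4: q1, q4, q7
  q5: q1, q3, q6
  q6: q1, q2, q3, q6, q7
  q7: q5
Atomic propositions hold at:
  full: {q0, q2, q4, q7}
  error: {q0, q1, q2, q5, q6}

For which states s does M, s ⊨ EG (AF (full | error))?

Sat(full | error) = {q0, q1, q2, q4, q5, q6, q7}
AF (full | error): least fixpoint, start Z0 = {q0, q1, q2, q4, q5, q6, q7}, add states with every successor in Z. Already a fixed point.
Sat(AF (full | error)) = {q0, q1, q2, q4, q5, q6, q7}
EG (AF (full | error)): greatest fixpoint, start Z0 = {q0, q1, q2, q4, q5, q6, q7}, keep only states in Sat with some successor in Z. Already a fixed point.
Sat(EG (AF (full | error))) = {q0, q1, q2, q4, q5, q6, q7}

{q0, q1, q2, q4, q5, q6, q7}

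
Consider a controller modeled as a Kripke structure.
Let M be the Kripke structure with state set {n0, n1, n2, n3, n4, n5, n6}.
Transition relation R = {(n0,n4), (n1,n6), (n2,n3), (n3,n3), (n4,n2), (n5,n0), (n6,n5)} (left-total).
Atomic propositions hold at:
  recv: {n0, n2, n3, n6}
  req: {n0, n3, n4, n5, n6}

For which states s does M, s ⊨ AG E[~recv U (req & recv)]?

Sat(~recv) = {n1, n4, n5}
Sat(req & recv) = {n0, n3, n6}
E[~recv U (req & recv)]: least fixpoint, start Z0 = Sat((req & recv)) = {n0, n3, n6}, add states in Sat(~recv) with some successor in Z. Z1 = {n0, n1, n3, n5, n6}; fixed.
Sat(E[~recv U (req & recv)]) = {n0, n1, n3, n5, n6}
AG E[~recv U (req & recv)]: greatest fixpoint, start Z0 = {n0, n1, n3, n5, n6}, keep only states in Sat with every successor in Z. Z1 = {n1, n3, n5, n6}; Z2 = {n1, n3, n6}; Z3 = {n1, n3}; Z4 = {n3}; fixed.
Sat(AG E[~recv U (req & recv)]) = {n3}

{n3}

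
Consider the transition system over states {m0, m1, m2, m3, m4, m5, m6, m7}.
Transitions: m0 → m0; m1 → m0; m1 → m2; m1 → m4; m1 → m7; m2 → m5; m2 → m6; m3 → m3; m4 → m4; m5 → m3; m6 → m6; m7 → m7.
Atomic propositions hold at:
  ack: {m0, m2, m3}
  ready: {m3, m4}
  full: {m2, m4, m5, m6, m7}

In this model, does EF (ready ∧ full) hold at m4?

Yes

Sat(ready ∧ full) = {m4}
EF (ready ∧ full): least fixpoint, start Z0 = {m4}, add states with some successor in Z. Z1 = {m1, m4}; fixed.
Sat(EF (ready ∧ full)) = {m1, m4}
m4 ∈ Sat(EF (ready ∧ full)) = {m1, m4}, so the formula holds at m4.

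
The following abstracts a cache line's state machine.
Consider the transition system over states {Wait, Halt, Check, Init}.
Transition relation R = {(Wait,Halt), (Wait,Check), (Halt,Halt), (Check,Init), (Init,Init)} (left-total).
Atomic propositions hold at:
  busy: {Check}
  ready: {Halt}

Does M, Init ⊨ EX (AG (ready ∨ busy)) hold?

Sat(ready ∨ busy) = {Halt, Check}
AG (ready ∨ busy): greatest fixpoint, start Z0 = {Halt, Check}, keep only states in Sat with every successor in Z. Z1 = {Halt}; fixed.
Sat(AG (ready ∨ busy)) = {Halt}
Sat(EX (AG (ready ∨ busy))) = {s : some successor in {Halt}} = {Wait, Halt}
Init ∉ Sat(EX (AG (ready ∨ busy))) = {Wait, Halt}, so the formula does not hold at Init.

No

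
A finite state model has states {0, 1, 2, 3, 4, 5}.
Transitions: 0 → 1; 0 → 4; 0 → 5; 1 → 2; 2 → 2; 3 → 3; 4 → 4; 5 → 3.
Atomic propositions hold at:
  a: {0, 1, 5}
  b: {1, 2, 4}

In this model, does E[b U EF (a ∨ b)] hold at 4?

Yes

Sat(a ∨ b) = {0, 1, 2, 4, 5}
EF (a ∨ b): least fixpoint, start Z0 = {0, 1, 2, 4, 5}, add states with some successor in Z. Already a fixed point.
Sat(EF (a ∨ b)) = {0, 1, 2, 4, 5}
E[b U EF (a ∨ b)]: least fixpoint, start Z0 = Sat(EF (a ∨ b)) = {0, 1, 2, 4, 5}, add states in Sat(b) with some successor in Z. Already a fixed point.
Sat(E[b U EF (a ∨ b)]) = {0, 1, 2, 4, 5}
4 ∈ Sat(E[b U EF (a ∨ b)]) = {0, 1, 2, 4, 5}, so the formula holds at 4.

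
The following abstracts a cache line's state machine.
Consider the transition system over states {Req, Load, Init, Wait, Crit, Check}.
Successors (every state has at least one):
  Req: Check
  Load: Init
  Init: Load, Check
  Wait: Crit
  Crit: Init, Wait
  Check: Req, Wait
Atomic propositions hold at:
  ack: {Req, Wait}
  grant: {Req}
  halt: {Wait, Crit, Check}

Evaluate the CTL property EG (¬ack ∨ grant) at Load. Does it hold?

Sat(¬ack) = {Load, Init, Crit, Check}
Sat(¬ack ∨ grant) = {Req, Load, Init, Crit, Check}
EG (¬ack ∨ grant): greatest fixpoint, start Z0 = {Req, Load, Init, Crit, Check}, keep only states in Sat with some successor in Z. Already a fixed point.
Sat(EG (¬ack ∨ grant)) = {Req, Load, Init, Crit, Check}
Load ∈ Sat(EG (¬ack ∨ grant)) = {Req, Load, Init, Crit, Check}, so the formula holds at Load.

Yes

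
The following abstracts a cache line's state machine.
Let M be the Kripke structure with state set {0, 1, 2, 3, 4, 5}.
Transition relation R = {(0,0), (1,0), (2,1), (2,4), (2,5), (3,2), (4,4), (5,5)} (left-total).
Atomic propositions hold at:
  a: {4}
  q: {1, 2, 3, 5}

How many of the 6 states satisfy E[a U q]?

E[a U q]: least fixpoint, start Z0 = Sat(q) = {1, 2, 3, 5}, add states in Sat(a) with some successor in Z. Already a fixed point.
Sat(E[a U q]) = {1, 2, 3, 5}
|Sat(E[a U q])| = |{1, 2, 3, 5}| = 4.

4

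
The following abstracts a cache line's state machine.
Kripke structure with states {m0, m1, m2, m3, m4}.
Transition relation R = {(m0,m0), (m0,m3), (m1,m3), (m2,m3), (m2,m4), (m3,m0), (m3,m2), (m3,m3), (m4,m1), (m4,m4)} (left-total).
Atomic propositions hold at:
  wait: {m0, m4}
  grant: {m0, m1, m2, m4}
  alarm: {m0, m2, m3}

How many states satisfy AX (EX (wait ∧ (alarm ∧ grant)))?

Sat(alarm ∧ grant) = {m0, m2}
Sat(wait ∧ (alarm ∧ grant)) = {m0}
Sat(EX (wait ∧ (alarm ∧ grant))) = {s : some successor in {m0}} = {m0, m3}
Sat(AX (EX (wait ∧ (alarm ∧ grant)))) = {s : every successor in {m0, m3}} = {m0, m1}
|Sat(AX (EX (wait ∧ (alarm ∧ grant))))| = |{m0, m1}| = 2.

2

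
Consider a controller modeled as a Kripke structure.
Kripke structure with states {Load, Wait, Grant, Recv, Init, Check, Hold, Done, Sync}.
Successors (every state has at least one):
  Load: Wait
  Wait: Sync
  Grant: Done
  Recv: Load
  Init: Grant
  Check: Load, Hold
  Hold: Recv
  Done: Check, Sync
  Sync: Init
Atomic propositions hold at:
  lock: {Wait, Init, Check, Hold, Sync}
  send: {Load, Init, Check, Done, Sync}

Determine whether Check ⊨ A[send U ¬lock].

Sat(¬lock) = {Load, Grant, Recv, Done}
A[send U ¬lock]: least fixpoint, start Z0 = Sat(¬lock) = {Load, Grant, Recv, Done}, add states in Sat(send) with every successor in Z. Z1 = {Load, Grant, Recv, Init, Done}; Z2 = {Load, Grant, Recv, Init, Done, Sync}; fixed.
Sat(A[send U ¬lock]) = {Load, Grant, Recv, Init, Done, Sync}
Check ∉ Sat(A[send U ¬lock]) = {Load, Grant, Recv, Init, Done, Sync}, so the formula does not hold at Check.

No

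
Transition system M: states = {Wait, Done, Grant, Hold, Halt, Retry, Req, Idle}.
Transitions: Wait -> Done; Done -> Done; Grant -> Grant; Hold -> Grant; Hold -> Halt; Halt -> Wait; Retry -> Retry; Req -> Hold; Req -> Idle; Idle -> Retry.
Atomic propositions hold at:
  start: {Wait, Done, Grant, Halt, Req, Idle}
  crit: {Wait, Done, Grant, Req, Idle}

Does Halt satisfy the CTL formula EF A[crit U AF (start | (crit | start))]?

Yes

Sat(crit | start) = {Wait, Done, Grant, Halt, Req, Idle}
Sat(start | (crit | start)) = {Wait, Done, Grant, Halt, Req, Idle}
AF (start | (crit | start)): least fixpoint, start Z0 = {Wait, Done, Grant, Halt, Req, Idle}, add states with every successor in Z. Z1 = {Wait, Done, Grant, Hold, Halt, Req, Idle}; fixed.
Sat(AF (start | (crit | start))) = {Wait, Done, Grant, Hold, Halt, Req, Idle}
A[crit U AF (start | (crit | start))]: least fixpoint, start Z0 = Sat(AF (start | (crit | start))) = {Wait, Done, Grant, Hold, Halt, Req, Idle}, add states in Sat(crit) with every successor in Z. Already a fixed point.
Sat(A[crit U AF (start | (crit | start))]) = {Wait, Done, Grant, Hold, Halt, Req, Idle}
EF A[crit U AF (start | (crit | start))]: least fixpoint, start Z0 = {Wait, Done, Grant, Hold, Halt, Req, Idle}, add states with some successor in Z. Already a fixed point.
Sat(EF A[crit U AF (start | (crit | start))]) = {Wait, Done, Grant, Hold, Halt, Req, Idle}
Halt ∈ Sat(EF A[crit U AF (start | (crit | start))]) = {Wait, Done, Grant, Hold, Halt, Req, Idle}, so the formula holds at Halt.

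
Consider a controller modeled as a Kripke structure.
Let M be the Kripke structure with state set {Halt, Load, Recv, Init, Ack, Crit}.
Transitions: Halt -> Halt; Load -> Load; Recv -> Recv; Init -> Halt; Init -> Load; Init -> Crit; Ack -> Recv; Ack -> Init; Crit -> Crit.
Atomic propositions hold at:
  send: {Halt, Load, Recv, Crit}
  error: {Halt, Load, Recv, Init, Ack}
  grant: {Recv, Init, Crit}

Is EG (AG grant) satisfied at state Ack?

No

AG grant: greatest fixpoint, start Z0 = {Recv, Init, Crit}, keep only states in Sat with every successor in Z. Z1 = {Recv, Crit}; fixed.
Sat(AG grant) = {Recv, Crit}
EG (AG grant): greatest fixpoint, start Z0 = {Recv, Crit}, keep only states in Sat with some successor in Z. Already a fixed point.
Sat(EG (AG grant)) = {Recv, Crit}
Ack ∉ Sat(EG (AG grant)) = {Recv, Crit}, so the formula does not hold at Ack.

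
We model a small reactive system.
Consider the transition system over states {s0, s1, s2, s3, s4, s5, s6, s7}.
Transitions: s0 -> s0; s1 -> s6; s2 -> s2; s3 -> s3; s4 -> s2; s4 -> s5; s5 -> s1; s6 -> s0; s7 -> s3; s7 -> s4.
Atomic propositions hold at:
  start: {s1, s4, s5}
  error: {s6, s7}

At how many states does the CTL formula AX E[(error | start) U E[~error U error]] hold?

2

Sat(error | start) = {s1, s4, s5, s6, s7}
Sat(~error) = {s0, s1, s2, s3, s4, s5}
E[~error U error]: least fixpoint, start Z0 = Sat(error) = {s6, s7}, add states in Sat(~error) with some successor in Z. Z1 = {s1, s6, s7}; Z2 = {s1, s5, s6, s7}; Z3 = {s1, s4, s5, s6, s7}; fixed.
Sat(E[~error U error]) = {s1, s4, s5, s6, s7}
E[(error | start) U E[~error U error]]: least fixpoint, start Z0 = Sat(E[~error U error]) = {s1, s4, s5, s6, s7}, add states in Sat(error | start) with some successor in Z. Already a fixed point.
Sat(E[(error | start) U E[~error U error]]) = {s1, s4, s5, s6, s7}
Sat(AX E[(error | start) U E[~error U error]]) = {s : every successor in {s1, s4, s5, s6, s7}} = {s1, s5}
|Sat(AX E[(error | start) U E[~error U error]])| = |{s1, s5}| = 2.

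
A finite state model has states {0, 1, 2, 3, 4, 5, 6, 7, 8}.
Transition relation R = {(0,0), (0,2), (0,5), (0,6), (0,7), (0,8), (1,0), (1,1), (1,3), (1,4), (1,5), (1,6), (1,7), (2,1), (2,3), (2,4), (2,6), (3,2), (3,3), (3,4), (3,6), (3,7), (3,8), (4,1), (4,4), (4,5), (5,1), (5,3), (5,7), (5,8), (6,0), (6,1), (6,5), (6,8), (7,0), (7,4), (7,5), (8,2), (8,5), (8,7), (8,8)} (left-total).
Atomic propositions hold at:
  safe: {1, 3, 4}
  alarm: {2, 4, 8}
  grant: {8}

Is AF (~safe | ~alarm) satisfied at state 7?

Sat(~safe) = {0, 2, 5, 6, 7, 8}
Sat(~alarm) = {0, 1, 3, 5, 6, 7}
Sat(~safe | ~alarm) = {0, 1, 2, 3, 5, 6, 7, 8}
AF (~safe | ~alarm): least fixpoint, start Z0 = {0, 1, 2, 3, 5, 6, 7, 8}, add states with every successor in Z. Already a fixed point.
Sat(AF (~safe | ~alarm)) = {0, 1, 2, 3, 5, 6, 7, 8}
7 ∈ Sat(AF (~safe | ~alarm)) = {0, 1, 2, 3, 5, 6, 7, 8}, so the formula holds at 7.

Yes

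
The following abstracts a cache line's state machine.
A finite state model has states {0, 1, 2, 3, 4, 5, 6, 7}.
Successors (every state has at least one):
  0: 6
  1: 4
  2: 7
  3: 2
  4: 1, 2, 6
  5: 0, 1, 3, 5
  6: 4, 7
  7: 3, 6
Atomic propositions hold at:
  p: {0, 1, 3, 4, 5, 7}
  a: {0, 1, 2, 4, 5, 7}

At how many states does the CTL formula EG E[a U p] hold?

6

E[a U p]: least fixpoint, start Z0 = Sat(p) = {0, 1, 3, 4, 5, 7}, add states in Sat(a) with some successor in Z. Z1 = {0, 1, 2, 3, 4, 5, 7}; fixed.
Sat(E[a U p]) = {0, 1, 2, 3, 4, 5, 7}
EG E[a U p]: greatest fixpoint, start Z0 = {0, 1, 2, 3, 4, 5, 7}, keep only states in Sat with some successor in Z. Z1 = {1, 2, 3, 4, 5, 7}; fixed.
Sat(EG E[a U p]) = {1, 2, 3, 4, 5, 7}
|Sat(EG E[a U p])| = |{1, 2, 3, 4, 5, 7}| = 6.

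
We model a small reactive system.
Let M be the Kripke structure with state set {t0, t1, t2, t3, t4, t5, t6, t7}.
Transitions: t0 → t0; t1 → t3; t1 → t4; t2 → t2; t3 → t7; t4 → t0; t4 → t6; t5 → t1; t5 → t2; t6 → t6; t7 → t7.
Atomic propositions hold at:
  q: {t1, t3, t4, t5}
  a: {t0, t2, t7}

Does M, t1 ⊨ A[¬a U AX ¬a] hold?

Yes

Sat(¬a) = {t1, t3, t4, t5, t6}
Sat(AX ¬a) = {s : every successor in {t1, t3, t4, t5, t6}} = {t1, t6}
A[¬a U AX ¬a]: least fixpoint, start Z0 = Sat(AX ¬a) = {t1, t6}, add states in Sat(¬a) with every successor in Z. Already a fixed point.
Sat(A[¬a U AX ¬a]) = {t1, t6}
t1 ∈ Sat(A[¬a U AX ¬a]) = {t1, t6}, so the formula holds at t1.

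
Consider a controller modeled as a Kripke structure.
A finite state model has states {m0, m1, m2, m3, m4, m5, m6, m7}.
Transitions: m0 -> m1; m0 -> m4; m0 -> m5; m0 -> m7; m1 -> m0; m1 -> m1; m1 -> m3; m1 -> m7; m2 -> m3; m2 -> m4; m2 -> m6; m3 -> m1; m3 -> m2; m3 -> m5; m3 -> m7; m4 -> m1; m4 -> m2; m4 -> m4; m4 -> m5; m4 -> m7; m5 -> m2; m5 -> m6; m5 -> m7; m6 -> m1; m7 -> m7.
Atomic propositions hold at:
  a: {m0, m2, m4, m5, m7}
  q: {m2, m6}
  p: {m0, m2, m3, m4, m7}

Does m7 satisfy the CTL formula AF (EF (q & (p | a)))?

No

Sat(p | a) = {m0, m2, m3, m4, m5, m7}
Sat(q & (p | a)) = {m2}
EF (q & (p | a)): least fixpoint, start Z0 = {m2}, add states with some successor in Z. Z1 = {m2, m3, m4, m5}; Z2 = {m0, m1, m2, m3, m4, m5}; Z3 = {m0, m1, m2, m3, m4, m5, m6}; fixed.
Sat(EF (q & (p | a))) = {m0, m1, m2, m3, m4, m5, m6}
AF (EF (q & (p | a))): least fixpoint, start Z0 = {m0, m1, m2, m3, m4, m5, m6}, add states with every successor in Z. Already a fixed point.
Sat(AF (EF (q & (p | a)))) = {m0, m1, m2, m3, m4, m5, m6}
m7 ∉ Sat(AF (EF (q & (p | a)))) = {m0, m1, m2, m3, m4, m5, m6}, so the formula does not hold at m7.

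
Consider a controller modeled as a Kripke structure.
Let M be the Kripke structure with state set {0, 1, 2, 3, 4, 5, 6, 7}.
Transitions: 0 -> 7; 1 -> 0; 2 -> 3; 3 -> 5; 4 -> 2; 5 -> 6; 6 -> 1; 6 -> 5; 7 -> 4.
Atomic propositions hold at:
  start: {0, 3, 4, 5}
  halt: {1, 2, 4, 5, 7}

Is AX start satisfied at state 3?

Sat(AX start) = {s : every successor in {0, 3, 4, 5}} = {1, 2, 3, 7}
3 ∈ Sat(AX start) = {1, 2, 3, 7}, so the formula holds at 3.

Yes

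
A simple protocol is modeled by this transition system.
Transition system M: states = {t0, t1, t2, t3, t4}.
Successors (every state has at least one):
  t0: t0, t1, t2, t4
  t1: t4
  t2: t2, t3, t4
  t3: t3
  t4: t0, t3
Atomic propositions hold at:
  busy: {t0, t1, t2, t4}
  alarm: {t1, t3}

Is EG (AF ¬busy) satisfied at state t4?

Sat(¬busy) = {t3}
AF ¬busy: least fixpoint, start Z0 = {t3}, add states with every successor in Z. Already a fixed point.
Sat(AF ¬busy) = {t3}
EG (AF ¬busy): greatest fixpoint, start Z0 = {t3}, keep only states in Sat with some successor in Z. Already a fixed point.
Sat(EG (AF ¬busy)) = {t3}
t4 ∉ Sat(EG (AF ¬busy)) = {t3}, so the formula does not hold at t4.

No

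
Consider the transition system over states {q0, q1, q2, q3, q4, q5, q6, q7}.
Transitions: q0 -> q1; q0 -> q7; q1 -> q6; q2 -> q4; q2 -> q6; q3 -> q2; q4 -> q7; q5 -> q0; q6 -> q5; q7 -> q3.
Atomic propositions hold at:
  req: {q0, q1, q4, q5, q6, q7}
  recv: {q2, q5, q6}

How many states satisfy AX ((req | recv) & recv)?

Sat(req | recv) = {q0, q1, q2, q4, q5, q6, q7}
Sat((req | recv) & recv) = {q2, q5, q6}
Sat(AX ((req | recv) & recv)) = {s : every successor in {q2, q5, q6}} = {q1, q3, q6}
|Sat(AX ((req | recv) & recv))| = |{q1, q3, q6}| = 3.

3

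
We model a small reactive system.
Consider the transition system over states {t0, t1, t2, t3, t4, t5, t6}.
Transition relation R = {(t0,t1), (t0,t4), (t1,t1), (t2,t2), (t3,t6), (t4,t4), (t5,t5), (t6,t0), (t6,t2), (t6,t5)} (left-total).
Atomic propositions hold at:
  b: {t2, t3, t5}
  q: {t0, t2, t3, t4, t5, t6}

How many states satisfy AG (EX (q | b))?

3

Sat(q | b) = {t0, t2, t3, t4, t5, t6}
Sat(EX (q | b)) = {s : some successor in {t0, t2, t3, t4, t5, t6}} = {t0, t2, t3, t4, t5, t6}
AG (EX (q | b)): greatest fixpoint, start Z0 = {t0, t2, t3, t4, t5, t6}, keep only states in Sat with every successor in Z. Z1 = {t2, t3, t4, t5, t6}; Z2 = {t2, t3, t4, t5}; Z3 = {t2, t4, t5}; fixed.
Sat(AG (EX (q | b))) = {t2, t4, t5}
|Sat(AG (EX (q | b)))| = |{t2, t4, t5}| = 3.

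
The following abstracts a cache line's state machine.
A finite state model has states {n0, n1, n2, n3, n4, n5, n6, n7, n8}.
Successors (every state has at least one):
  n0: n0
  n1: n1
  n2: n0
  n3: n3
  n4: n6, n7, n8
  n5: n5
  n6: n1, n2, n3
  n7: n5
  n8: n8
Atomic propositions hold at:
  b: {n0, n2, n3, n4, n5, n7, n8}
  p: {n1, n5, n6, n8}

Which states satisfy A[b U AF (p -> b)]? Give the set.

Sat(p -> b) = {n0, n2, n3, n4, n5, n7, n8}
AF (p -> b): least fixpoint, start Z0 = {n0, n2, n3, n4, n5, n7, n8}, add states with every successor in Z. Already a fixed point.
Sat(AF (p -> b)) = {n0, n2, n3, n4, n5, n7, n8}
A[b U AF (p -> b)]: least fixpoint, start Z0 = Sat(AF (p -> b)) = {n0, n2, n3, n4, n5, n7, n8}, add states in Sat(b) with every successor in Z. Already a fixed point.
Sat(A[b U AF (p -> b)]) = {n0, n2, n3, n4, n5, n7, n8}

{n0, n2, n3, n4, n5, n7, n8}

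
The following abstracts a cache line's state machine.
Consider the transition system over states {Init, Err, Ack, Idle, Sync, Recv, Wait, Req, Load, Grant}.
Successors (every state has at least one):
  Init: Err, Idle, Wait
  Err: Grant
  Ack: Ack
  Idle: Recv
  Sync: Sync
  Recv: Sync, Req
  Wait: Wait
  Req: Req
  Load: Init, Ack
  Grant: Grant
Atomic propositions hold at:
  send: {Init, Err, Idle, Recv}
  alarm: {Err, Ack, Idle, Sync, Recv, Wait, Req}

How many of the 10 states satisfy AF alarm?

AF alarm: least fixpoint, start Z0 = {Err, Ack, Idle, Sync, Recv, Wait, Req}, add states with every successor in Z. Z1 = {Init, Err, Ack, Idle, Sync, Recv, Wait, Req}; Z2 = {Init, Err, Ack, Idle, Sync, Recv, Wait, Req, Load}; fixed.
Sat(AF alarm) = {Init, Err, Ack, Idle, Sync, Recv, Wait, Req, Load}
|Sat(AF alarm)| = |{Init, Err, Ack, Idle, Sync, Recv, Wait, Req, Load}| = 9.

9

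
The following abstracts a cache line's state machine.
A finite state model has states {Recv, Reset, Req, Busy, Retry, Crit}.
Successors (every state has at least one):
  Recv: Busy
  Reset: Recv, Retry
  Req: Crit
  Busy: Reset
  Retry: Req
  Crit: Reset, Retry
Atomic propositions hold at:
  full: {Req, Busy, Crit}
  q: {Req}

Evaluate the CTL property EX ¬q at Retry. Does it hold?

Sat(¬q) = {Recv, Reset, Busy, Retry, Crit}
Sat(EX ¬q) = {s : some successor in {Recv, Reset, Busy, Retry, Crit}} = {Recv, Reset, Req, Busy, Crit}
Retry ∉ Sat(EX ¬q) = {Recv, Reset, Req, Busy, Crit}, so the formula does not hold at Retry.

No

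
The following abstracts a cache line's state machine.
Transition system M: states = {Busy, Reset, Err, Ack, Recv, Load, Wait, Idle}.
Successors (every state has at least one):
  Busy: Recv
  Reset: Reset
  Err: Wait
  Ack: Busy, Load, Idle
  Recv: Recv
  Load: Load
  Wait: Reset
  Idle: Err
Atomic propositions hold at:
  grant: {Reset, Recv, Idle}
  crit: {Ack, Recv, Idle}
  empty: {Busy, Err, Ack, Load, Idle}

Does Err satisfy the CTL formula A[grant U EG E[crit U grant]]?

E[crit U grant]: least fixpoint, start Z0 = Sat(grant) = {Reset, Recv, Idle}, add states in Sat(crit) with some successor in Z. Z1 = {Reset, Ack, Recv, Idle}; fixed.
Sat(E[crit U grant]) = {Reset, Ack, Recv, Idle}
EG E[crit U grant]: greatest fixpoint, start Z0 = {Reset, Ack, Recv, Idle}, keep only states in Sat with some successor in Z. Z1 = {Reset, Ack, Recv}; Z2 = {Reset, Recv}; fixed.
Sat(EG E[crit U grant]) = {Reset, Recv}
A[grant U EG E[crit U grant]]: least fixpoint, start Z0 = Sat(EG E[crit U grant]) = {Reset, Recv}, add states in Sat(grant) with every successor in Z. Already a fixed point.
Sat(A[grant U EG E[crit U grant]]) = {Reset, Recv}
Err ∉ Sat(A[grant U EG E[crit U grant]]) = {Reset, Recv}, so the formula does not hold at Err.

No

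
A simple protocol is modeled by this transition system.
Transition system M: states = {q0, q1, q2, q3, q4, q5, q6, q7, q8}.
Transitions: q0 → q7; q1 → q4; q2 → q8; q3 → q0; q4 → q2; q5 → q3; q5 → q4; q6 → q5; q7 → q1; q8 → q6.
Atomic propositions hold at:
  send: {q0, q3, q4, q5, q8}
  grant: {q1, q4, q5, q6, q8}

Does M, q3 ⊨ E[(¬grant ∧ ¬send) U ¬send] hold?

Sat(¬grant) = {q0, q2, q3, q7}
Sat(¬send) = {q1, q2, q6, q7}
Sat(¬grant ∧ ¬send) = {q2, q7}
E[(¬grant ∧ ¬send) U ¬send]: least fixpoint, start Z0 = Sat(¬send) = {q1, q2, q6, q7}, add states in Sat(¬grant ∧ ¬send) with some successor in Z. Already a fixed point.
Sat(E[(¬grant ∧ ¬send) U ¬send]) = {q1, q2, q6, q7}
q3 ∉ Sat(E[(¬grant ∧ ¬send) U ¬send]) = {q1, q2, q6, q7}, so the formula does not hold at q3.

No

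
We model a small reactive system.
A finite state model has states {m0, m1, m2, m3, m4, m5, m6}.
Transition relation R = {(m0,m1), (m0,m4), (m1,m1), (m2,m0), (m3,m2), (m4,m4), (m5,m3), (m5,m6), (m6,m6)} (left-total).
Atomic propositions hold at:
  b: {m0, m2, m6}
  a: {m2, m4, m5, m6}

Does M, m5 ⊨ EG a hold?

Yes

EG a: greatest fixpoint, start Z0 = {m2, m4, m5, m6}, keep only states in Sat with some successor in Z. Z1 = {m4, m5, m6}; fixed.
Sat(EG a) = {m4, m5, m6}
m5 ∈ Sat(EG a) = {m4, m5, m6}, so the formula holds at m5.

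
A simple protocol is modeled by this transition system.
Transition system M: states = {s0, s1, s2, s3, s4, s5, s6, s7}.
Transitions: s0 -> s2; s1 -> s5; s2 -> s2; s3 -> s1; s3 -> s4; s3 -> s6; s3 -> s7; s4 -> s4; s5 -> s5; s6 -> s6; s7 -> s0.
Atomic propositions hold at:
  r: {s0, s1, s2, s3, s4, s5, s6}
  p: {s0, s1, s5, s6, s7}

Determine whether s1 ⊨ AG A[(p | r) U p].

Sat(p | r) = {s0, s1, s2, s3, s4, s5, s6, s7}
A[(p | r) U p]: least fixpoint, start Z0 = Sat(p) = {s0, s1, s5, s6, s7}, add states in Sat(p | r) with every successor in Z. Already a fixed point.
Sat(A[(p | r) U p]) = {s0, s1, s5, s6, s7}
AG A[(p | r) U p]: greatest fixpoint, start Z0 = {s0, s1, s5, s6, s7}, keep only states in Sat with every successor in Z. Z1 = {s1, s5, s6, s7}; Z2 = {s1, s5, s6}; fixed.
Sat(AG A[(p | r) U p]) = {s1, s5, s6}
s1 ∈ Sat(AG A[(p | r) U p]) = {s1, s5, s6}, so the formula holds at s1.

Yes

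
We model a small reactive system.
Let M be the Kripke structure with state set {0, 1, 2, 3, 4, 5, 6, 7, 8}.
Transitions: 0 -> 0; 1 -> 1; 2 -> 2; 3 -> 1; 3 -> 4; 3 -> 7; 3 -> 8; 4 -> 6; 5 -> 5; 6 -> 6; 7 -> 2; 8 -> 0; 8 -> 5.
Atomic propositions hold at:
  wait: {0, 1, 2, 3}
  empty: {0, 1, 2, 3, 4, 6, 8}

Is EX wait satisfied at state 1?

Sat(EX wait) = {s : some successor in {0, 1, 2, 3}} = {0, 1, 2, 3, 7, 8}
1 ∈ Sat(EX wait) = {0, 1, 2, 3, 7, 8}, so the formula holds at 1.

Yes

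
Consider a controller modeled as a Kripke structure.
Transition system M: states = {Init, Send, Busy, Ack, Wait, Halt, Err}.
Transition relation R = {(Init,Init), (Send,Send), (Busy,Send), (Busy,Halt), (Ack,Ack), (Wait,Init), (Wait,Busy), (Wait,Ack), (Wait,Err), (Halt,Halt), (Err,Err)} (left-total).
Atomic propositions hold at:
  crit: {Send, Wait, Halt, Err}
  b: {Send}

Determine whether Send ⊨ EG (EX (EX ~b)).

No

Sat(~b) = {Init, Busy, Ack, Wait, Halt, Err}
Sat(EX ~b) = {s : some successor in {Init, Busy, Ack, Wait, Halt, Err}} = {Init, Busy, Ack, Wait, Halt, Err}
Sat(EX (EX ~b)) = {s : some successor in {Init, Busy, Ack, Wait, Halt, Err}} = {Init, Busy, Ack, Wait, Halt, Err}
EG (EX (EX ~b)): greatest fixpoint, start Z0 = {Init, Busy, Ack, Wait, Halt, Err}, keep only states in Sat with some successor in Z. Already a fixed point.
Sat(EG (EX (EX ~b))) = {Init, Busy, Ack, Wait, Halt, Err}
Send ∉ Sat(EG (EX (EX ~b))) = {Init, Busy, Ack, Wait, Halt, Err}, so the formula does not hold at Send.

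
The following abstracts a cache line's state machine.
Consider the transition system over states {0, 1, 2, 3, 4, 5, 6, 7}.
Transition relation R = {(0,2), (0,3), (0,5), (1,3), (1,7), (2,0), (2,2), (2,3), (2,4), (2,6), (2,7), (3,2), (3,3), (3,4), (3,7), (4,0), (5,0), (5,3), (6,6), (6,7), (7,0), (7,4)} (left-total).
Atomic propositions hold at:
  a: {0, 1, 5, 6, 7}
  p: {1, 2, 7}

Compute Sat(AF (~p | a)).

Sat(~p) = {0, 3, 4, 5, 6}
Sat(~p | a) = {0, 1, 3, 4, 5, 6, 7}
AF (~p | a): least fixpoint, start Z0 = {0, 1, 3, 4, 5, 6, 7}, add states with every successor in Z. Already a fixed point.
Sat(AF (~p | a)) = {0, 1, 3, 4, 5, 6, 7}

{0, 1, 3, 4, 5, 6, 7}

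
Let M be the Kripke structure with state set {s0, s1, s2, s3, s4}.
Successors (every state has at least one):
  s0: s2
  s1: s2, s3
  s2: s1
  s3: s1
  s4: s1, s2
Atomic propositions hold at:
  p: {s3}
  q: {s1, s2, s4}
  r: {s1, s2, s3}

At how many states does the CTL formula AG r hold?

3

AG r: greatest fixpoint, start Z0 = {s1, s2, s3}, keep only states in Sat with every successor in Z. Already a fixed point.
Sat(AG r) = {s1, s2, s3}
|Sat(AG r)| = |{s1, s2, s3}| = 3.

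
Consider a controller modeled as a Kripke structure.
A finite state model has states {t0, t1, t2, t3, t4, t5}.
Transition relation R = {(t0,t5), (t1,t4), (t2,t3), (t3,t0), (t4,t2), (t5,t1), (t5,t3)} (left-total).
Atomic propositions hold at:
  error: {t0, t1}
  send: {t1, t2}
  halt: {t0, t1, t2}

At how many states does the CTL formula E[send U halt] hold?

3

E[send U halt]: least fixpoint, start Z0 = Sat(halt) = {t0, t1, t2}, add states in Sat(send) with some successor in Z. Already a fixed point.
Sat(E[send U halt]) = {t0, t1, t2}
|Sat(E[send U halt])| = |{t0, t1, t2}| = 3.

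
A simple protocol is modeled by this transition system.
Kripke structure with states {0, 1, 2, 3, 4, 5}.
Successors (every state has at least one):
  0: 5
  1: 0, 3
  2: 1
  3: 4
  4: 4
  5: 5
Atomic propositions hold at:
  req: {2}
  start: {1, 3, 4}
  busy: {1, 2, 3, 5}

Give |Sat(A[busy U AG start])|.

AG start: greatest fixpoint, start Z0 = {1, 3, 4}, keep only states in Sat with every successor in Z. Z1 = {3, 4}; fixed.
Sat(AG start) = {3, 4}
A[busy U AG start]: least fixpoint, start Z0 = Sat(AG start) = {3, 4}, add states in Sat(busy) with every successor in Z. Already a fixed point.
Sat(A[busy U AG start]) = {3, 4}
|Sat(A[busy U AG start])| = |{3, 4}| = 2.

2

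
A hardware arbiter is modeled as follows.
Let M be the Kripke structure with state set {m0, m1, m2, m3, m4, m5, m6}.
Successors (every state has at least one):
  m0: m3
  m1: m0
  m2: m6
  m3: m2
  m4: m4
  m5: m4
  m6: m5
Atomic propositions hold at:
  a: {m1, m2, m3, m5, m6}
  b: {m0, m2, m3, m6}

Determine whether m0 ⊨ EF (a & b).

Sat(a & b) = {m2, m3, m6}
EF (a & b): least fixpoint, start Z0 = {m2, m3, m6}, add states with some successor in Z. Z1 = {m0, m2, m3, m6}; Z2 = {m0, m1, m2, m3, m6}; fixed.
Sat(EF (a & b)) = {m0, m1, m2, m3, m6}
m0 ∈ Sat(EF (a & b)) = {m0, m1, m2, m3, m6}, so the formula holds at m0.

Yes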